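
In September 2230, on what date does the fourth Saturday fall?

September 1, 2230 is a Wednesday.
The first Saturday is therefore September 4 (3 days later).
The fourth Saturday is 4 + 3×7 = September 25.

September 25, 2230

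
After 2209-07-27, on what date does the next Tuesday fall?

Jul 27, 2209 is a Thursday.
From Thursday to the next Tuesday is 5 days.
Jul 27, 2209 + 5 = Aug 1, 2209.

August 1, 2209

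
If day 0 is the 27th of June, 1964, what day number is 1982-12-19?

6749

Jun 27, 1964 → Jun 27, 1965: 365 days.
Jun 27, 1965 → Jun 27, 1966: 365 days.
Jun 27, 1966 → Jun 27, 1967: 365 days.
Jun 27, 1967 → Jun 27, 1968: 366 days (Feb 29, 1968 is in that span).
Jun 27, 1968 → Jun 27, 1969: 365 days.
Jun 27, 1969 → Jun 27, 1970: 365 days.
Jun 27, 1970 → Jun 27, 1971: 365 days.
Jun 27, 1971 → Jun 27, 1972: 366 days (Feb 29, 1972 is in that span).
Jun 27, 1972 → Jun 27, 1973: 365 days.
Jun 27, 1973 → Jun 27, 1974: 365 days.
Jun 27, 1974 → Jun 27, 1975: 365 days.
Jun 27, 1975 → Jun 27, 1976: 366 days (Feb 29, 1976 is in that span).
Jun 27, 1976 → Jun 27, 1977: 365 days.
Jun 27, 1977 → Jun 27, 1978: 365 days.
Jun 27, 1978 → Jun 27, 1979: 365 days.
Jun 27, 1979 → Jun 27, 1980: 366 days (Feb 29, 1980 is in that span).
Jun 27, 1980 → Jun 27, 1981: 365 days.
Jun 27, 1981 → Jun 27, 1982: 365 days.
Jun 27, 1982 → Jul 27, 1982: 30 days (June has 30).
Jul 27, 1982 → Aug 27, 1982: 31 days (July has 31).
Aug 27, 1982 → Sep 27, 1982: 31 days (August has 31).
Sep 27, 1982 → Oct 27, 1982: 30 days (September has 30).
Oct 27, 1982 → Nov 27, 1982: 31 days (October has 31).
Nov 27, 1982 → Dec 19, 1982: 22 days.
Total: 6749 days.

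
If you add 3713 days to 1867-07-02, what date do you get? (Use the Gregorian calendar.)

+366 (one year; includes Feb 29, 1868) → Jul 2, 1868 (3347 left).
+365 (one year) → Jul 2, 1869 (2982 left).
+365 (one year) → Jul 2, 1870 (2617 left).
+365 (one year) → Jul 2, 1871 (2252 left).
+366 (one year; includes Feb 29, 1872) → Jul 2, 1872 (1886 left).
+365 (one year) → Jul 2, 1873 (1521 left).
+365 (one year) → Jul 2, 1874 (1156 left).
+365 (one year) → Jul 2, 1875 (791 left).
+366 (one year; includes Feb 29, 1876) → Jul 2, 1876 (425 left).
+365 (one year) → Jul 2, 1877 (60 left).
Jul has 31 days: +30 → Aug 1, 1877 (30 left).
+30 → Aug 31, 1877.

August 31, 1877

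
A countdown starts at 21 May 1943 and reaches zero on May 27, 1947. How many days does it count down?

1467

May 21, 1943 → May 21, 1944: 366 days (Feb 29, 1944 is in that span).
May 21, 1944 → May 21, 1945: 365 days.
May 21, 1945 → May 21, 1946: 365 days.
May 21, 1946 → Jun 21, 1946: 31 days (May has 31).
Jun 21, 1946 → Jul 21, 1946: 30 days (June has 30).
Jul 21, 1946 → Aug 21, 1946: 31 days (July has 31).
Aug 21, 1946 → Sep 21, 1946: 31 days (August has 31).
Sep 21, 1946 → Oct 21, 1946: 30 days (September has 30).
Oct 21, 1946 → Nov 21, 1946: 31 days (October has 31).
Nov 21, 1946 → Dec 21, 1946: 30 days (November has 30).
Dec 21, 1946 → Jan 21, 1947: 31 days (December has 31).
Jan 21, 1947 → Feb 21, 1947: 31 days (January has 31).
Feb 21, 1947 → Mar 21, 1947: 28 days (February has 28).
Mar 21, 1947 → Apr 21, 1947: 31 days (March has 31).
Apr 21, 1947 → May 21, 1947: 30 days (April has 30).
May 21, 1947 → May 27, 1947: 6 days.
Total: 1467 days.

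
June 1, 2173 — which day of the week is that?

Tuesday

January 1, 2173 is a Friday.
Jan 1, 2173 → Feb 1, 2173: 31 days (January has 31).
Feb 1, 2173 → Mar 1, 2173: 28 days (February has 28).
Mar 1, 2173 → Apr 1, 2173: 31 days (March has 31).
Apr 1, 2173 → May 1, 2173: 30 days (April has 30).
May 1, 2173 → Jun 1, 2173: 31 days.
Total: 151 days.
151 mod 7 = 4, so Friday + 4 = Tuesday.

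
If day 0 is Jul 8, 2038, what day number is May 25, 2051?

4704

Jul 8, 2038 → Jul 8, 2039: 365 days.
Jul 8, 2039 → Jul 8, 2040: 366 days (Feb 29, 2040 is in that span).
Jul 8, 2040 → Jul 8, 2041: 365 days.
Jul 8, 2041 → Jul 8, 2042: 365 days.
Jul 8, 2042 → Jul 8, 2043: 365 days.
Jul 8, 2043 → Jul 8, 2044: 366 days (Feb 29, 2044 is in that span).
Jul 8, 2044 → Jul 8, 2045: 365 days.
Jul 8, 2045 → Jul 8, 2046: 365 days.
Jul 8, 2046 → Jul 8, 2047: 365 days.
Jul 8, 2047 → Jul 8, 2048: 366 days (Feb 29, 2048 is in that span).
Jul 8, 2048 → Jul 8, 2049: 365 days.
Jul 8, 2049 → Jul 8, 2050: 365 days.
Jul 8, 2050 → Aug 8, 2050: 31 days (July has 31).
Aug 8, 2050 → Sep 8, 2050: 31 days (August has 31).
Sep 8, 2050 → Oct 8, 2050: 30 days (September has 30).
Oct 8, 2050 → Nov 8, 2050: 31 days (October has 31).
Nov 8, 2050 → Dec 8, 2050: 30 days (November has 30).
Dec 8, 2050 → Jan 8, 2051: 31 days (December has 31).
Jan 8, 2051 → Feb 8, 2051: 31 days (January has 31).
Feb 8, 2051 → Mar 8, 2051: 28 days (February has 28).
Mar 8, 2051 → Apr 8, 2051: 31 days (March has 31).
Apr 8, 2051 → May 8, 2051: 30 days (April has 30).
May 8, 2051 → May 25, 2051: 17 days.
Total: 4704 days.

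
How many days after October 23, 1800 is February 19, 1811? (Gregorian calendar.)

3771

Oct 23, 1800 → Oct 23, 1801: 365 days.
Oct 23, 1801 → Oct 23, 1802: 365 days.
Oct 23, 1802 → Oct 23, 1803: 365 days.
Oct 23, 1803 → Oct 23, 1804: 366 days (Feb 29, 1804 is in that span).
Oct 23, 1804 → Oct 23, 1805: 365 days.
Oct 23, 1805 → Oct 23, 1806: 365 days.
Oct 23, 1806 → Oct 23, 1807: 365 days.
Oct 23, 1807 → Oct 23, 1808: 366 days (Feb 29, 1808 is in that span).
Oct 23, 1808 → Oct 23, 1809: 365 days.
Oct 23, 1809 → Oct 23, 1810: 365 days.
Oct 23, 1810 → Nov 23, 1810: 31 days (October has 31).
Nov 23, 1810 → Dec 23, 1810: 30 days (November has 30).
Dec 23, 1810 → Jan 23, 1811: 31 days (December has 31).
Jan 23, 1811 → Feb 19, 1811: 27 days.
Total: 3771 days.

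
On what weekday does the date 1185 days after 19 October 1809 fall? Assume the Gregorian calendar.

First find the weekday of Oct 19, 1809. Doomsday rule: the anchor day for the 1800s is Friday. For year 09: 9÷12 = 0 r 9, and 9÷4 = 2, so 0+9+2 = 11.
Friday + 11 ≡ Tuesday — that's 1809's doomsday.
In October the doomsday date is Oct 10.
Oct 19 is 9 days after Oct 10; 9 mod 7 = 2, so Tuesday + 2 = Thursday.
1185 mod 7 = 2, so 1185 days after a Thursday is Thursday + 2 = Saturday.

Saturday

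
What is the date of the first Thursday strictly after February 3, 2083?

Feb 3, 2083 is a Wednesday.
From Wednesday to the next Thursday is 1 day.
Feb 3, 2083 + 1 = Feb 4, 2083.

February 4, 2083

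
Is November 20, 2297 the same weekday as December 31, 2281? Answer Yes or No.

From Dec 31, 2281 to Nov 20, 2297 is 5803 days.
5803 mod 7 = 0, so they are the same weekday.
(Dec 31, 2281 is a Saturday; Nov 20, 2297 is a Saturday.)

Yes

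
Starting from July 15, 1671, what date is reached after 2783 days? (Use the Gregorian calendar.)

+366 (one year; includes Feb 29, 1672) → Jul 15, 1672 (2417 left).
+365 (one year) → Jul 15, 1673 (2052 left).
+365 (one year) → Jul 15, 1674 (1687 left).
+365 (one year) → Jul 15, 1675 (1322 left).
+366 (one year; includes Feb 29, 1676) → Jul 15, 1676 (956 left).
+365 (one year) → Jul 15, 1677 (591 left).
+365 (one year) → Jul 15, 1678 (226 left).
Jul has 31 days: +17 → Aug 1, 1678 (209 left).
Aug has 31 days: +31 → Sep 1, 1678 (178 left).
Sep has 30 days: +30 → Oct 1, 1678 (148 left).
Oct has 31 days: +31 → Nov 1, 1678 (117 left).
Nov has 30 days: +30 → Dec 1, 1678 (87 left).
Dec has 31 days: +31 → Jan 1, 1679 (56 left).
Jan has 31 days: +31 → Feb 1, 1679 (25 left).
+25 → Feb 26, 1679.

February 26, 1679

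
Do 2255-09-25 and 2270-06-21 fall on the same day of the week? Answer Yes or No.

Yes

From Sep 25, 2255 to Jun 21, 2270 is 5383 days.
5383 mod 7 = 0, so they are the same weekday.
(Sep 25, 2255 is a Tuesday; Jun 21, 2270 is a Tuesday.)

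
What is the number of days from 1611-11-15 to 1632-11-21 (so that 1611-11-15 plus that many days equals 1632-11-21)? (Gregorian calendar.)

Nov 15, 1611 → Nov 15, 1612: 366 days (Feb 29, 1612 is in that span).
Nov 15, 1612 → Nov 15, 1613: 365 days.
Nov 15, 1613 → Nov 15, 1614: 365 days.
Nov 15, 1614 → Nov 15, 1615: 365 days.
Nov 15, 1615 → Nov 15, 1616: 366 days (Feb 29, 1616 is in that span).
Nov 15, 1616 → Nov 15, 1617: 365 days.
Nov 15, 1617 → Nov 15, 1618: 365 days.
Nov 15, 1618 → Nov 15, 1619: 365 days.
Nov 15, 1619 → Nov 15, 1620: 366 days (Feb 29, 1620 is in that span).
Nov 15, 1620 → Nov 15, 1621: 365 days.
Nov 15, 1621 → Nov 15, 1622: 365 days.
Nov 15, 1622 → Nov 15, 1623: 365 days.
Nov 15, 1623 → Nov 15, 1624: 366 days (Feb 29, 1624 is in that span).
Nov 15, 1624 → Nov 15, 1625: 365 days.
Nov 15, 1625 → Nov 15, 1626: 365 days.
Nov 15, 1626 → Nov 15, 1627: 365 days.
Nov 15, 1627 → Nov 15, 1628: 366 days (Feb 29, 1628 is in that span).
Nov 15, 1628 → Nov 15, 1629: 365 days.
Nov 15, 1629 → Nov 15, 1630: 365 days.
Nov 15, 1630 → Nov 15, 1631: 365 days.
Nov 15, 1631 → Dec 15, 1631: 30 days (November has 30).
Dec 15, 1631 → Jan 15, 1632: 31 days (December has 31).
Jan 15, 1632 → Feb 15, 1632: 31 days (January has 31).
Feb 15, 1632 → Mar 15, 1632: 29 days (February has 29).
Mar 15, 1632 → Apr 15, 1632: 31 days (March has 31).
Apr 15, 1632 → May 15, 1632: 30 days (April has 30).
May 15, 1632 → Jun 15, 1632: 31 days (May has 31).
Jun 15, 1632 → Jul 15, 1632: 30 days (June has 30).
Jul 15, 1632 → Aug 15, 1632: 31 days (July has 31).
Aug 15, 1632 → Sep 15, 1632: 31 days (August has 31).
Sep 15, 1632 → Oct 15, 1632: 30 days (September has 30).
Oct 15, 1632 → Nov 15, 1632: 31 days (October has 31).
Nov 15, 1632 → Nov 21, 1632: 6 days.
Total: 7677 days.

7677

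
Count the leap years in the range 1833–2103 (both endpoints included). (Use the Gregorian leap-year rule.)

Multiples of 4 in [1833,2103]: 67.
Of those, multiples of 100: 3 (not leap unless ÷400).
Multiples of 400: 1.
Leap years = 67 − 3 + 1 = 65.

65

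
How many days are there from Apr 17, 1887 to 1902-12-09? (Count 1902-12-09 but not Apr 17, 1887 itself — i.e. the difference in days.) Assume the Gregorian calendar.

5714

Apr 17, 1887 → Apr 17, 1888: 366 days (Feb 29, 1888 is in that span).
Apr 17, 1888 → Apr 17, 1889: 365 days.
Apr 17, 1889 → Apr 17, 1890: 365 days.
Apr 17, 1890 → Apr 17, 1891: 365 days.
Apr 17, 1891 → Apr 17, 1892: 366 days (Feb 29, 1892 is in that span).
Apr 17, 1892 → Apr 17, 1893: 365 days.
Apr 17, 1893 → Apr 17, 1894: 365 days.
Apr 17, 1894 → Apr 17, 1895: 365 days.
Apr 17, 1895 → Apr 17, 1896: 366 days (Feb 29, 1896 is in that span).
Apr 17, 1896 → Apr 17, 1897: 365 days.
Apr 17, 1897 → Apr 17, 1898: 365 days.
Apr 17, 1898 → Apr 17, 1899: 365 days.
Apr 17, 1899 → Apr 17, 1900: 365 days.
Apr 17, 1900 → Apr 17, 1901: 365 days.
Apr 17, 1901 → Apr 17, 1902: 365 days.
Apr 17, 1902 → May 17, 1902: 30 days (April has 30).
May 17, 1902 → Jun 17, 1902: 31 days (May has 31).
Jun 17, 1902 → Jul 17, 1902: 30 days (June has 30).
Jul 17, 1902 → Aug 17, 1902: 31 days (July has 31).
Aug 17, 1902 → Sep 17, 1902: 31 days (August has 31).
Sep 17, 1902 → Oct 17, 1902: 30 days (September has 30).
Oct 17, 1902 → Nov 17, 1902: 31 days (October has 31).
Nov 17, 1902 → Dec 9, 1902: 22 days.
Total: 5714 days.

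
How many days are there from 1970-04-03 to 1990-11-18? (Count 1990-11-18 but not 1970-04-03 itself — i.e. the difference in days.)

Apr 3, 1970 → Apr 3, 1971: 365 days.
Apr 3, 1971 → Apr 3, 1972: 366 days (Feb 29, 1972 is in that span).
Apr 3, 1972 → Apr 3, 1973: 365 days.
Apr 3, 1973 → Apr 3, 1974: 365 days.
Apr 3, 1974 → Apr 3, 1975: 365 days.
Apr 3, 1975 → Apr 3, 1976: 366 days (Feb 29, 1976 is in that span).
Apr 3, 1976 → Apr 3, 1977: 365 days.
Apr 3, 1977 → Apr 3, 1978: 365 days.
Apr 3, 1978 → Apr 3, 1979: 365 days.
Apr 3, 1979 → Apr 3, 1980: 366 days (Feb 29, 1980 is in that span).
Apr 3, 1980 → Apr 3, 1981: 365 days.
Apr 3, 1981 → Apr 3, 1982: 365 days.
Apr 3, 1982 → Apr 3, 1983: 365 days.
Apr 3, 1983 → Apr 3, 1984: 366 days (Feb 29, 1984 is in that span).
Apr 3, 1984 → Apr 3, 1985: 365 days.
Apr 3, 1985 → Apr 3, 1986: 365 days.
Apr 3, 1986 → Apr 3, 1987: 365 days.
Apr 3, 1987 → Apr 3, 1988: 366 days (Feb 29, 1988 is in that span).
Apr 3, 1988 → Apr 3, 1989: 365 days.
Apr 3, 1989 → Apr 3, 1990: 365 days.
Apr 3, 1990 → May 3, 1990: 30 days (April has 30).
May 3, 1990 → Jun 3, 1990: 31 days (May has 31).
Jun 3, 1990 → Jul 3, 1990: 30 days (June has 30).
Jul 3, 1990 → Aug 3, 1990: 31 days (July has 31).
Aug 3, 1990 → Sep 3, 1990: 31 days (August has 31).
Sep 3, 1990 → Oct 3, 1990: 30 days (September has 30).
Oct 3, 1990 → Nov 3, 1990: 31 days (October has 31).
Nov 3, 1990 → Nov 18, 1990: 15 days.
Total: 7534 days.

7534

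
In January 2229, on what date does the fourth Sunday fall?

January 25, 2229

January 1, 2229 is a Thursday.
The first Sunday is therefore January 4 (3 days later).
The fourth Sunday is 4 + 3×7 = January 25.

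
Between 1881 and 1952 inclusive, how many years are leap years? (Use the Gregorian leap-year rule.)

Multiples of 4 in [1881,1952]: 18.
Of those, multiples of 100: 1 (not leap unless ÷400).
Multiples of 400: 0.
Leap years = 18 − 1 + 0 = 17.

17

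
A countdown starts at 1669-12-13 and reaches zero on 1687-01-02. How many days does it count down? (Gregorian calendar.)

6229

Dec 13, 1669 → Dec 13, 1670: 365 days.
Dec 13, 1670 → Dec 13, 1671: 365 days.
Dec 13, 1671 → Dec 13, 1672: 366 days (Feb 29, 1672 is in that span).
Dec 13, 1672 → Dec 13, 1673: 365 days.
Dec 13, 1673 → Dec 13, 1674: 365 days.
Dec 13, 1674 → Dec 13, 1675: 365 days.
Dec 13, 1675 → Dec 13, 1676: 366 days (Feb 29, 1676 is in that span).
Dec 13, 1676 → Dec 13, 1677: 365 days.
Dec 13, 1677 → Dec 13, 1678: 365 days.
Dec 13, 1678 → Dec 13, 1679: 365 days.
Dec 13, 1679 → Dec 13, 1680: 366 days (Feb 29, 1680 is in that span).
Dec 13, 1680 → Dec 13, 1681: 365 days.
Dec 13, 1681 → Dec 13, 1682: 365 days.
Dec 13, 1682 → Dec 13, 1683: 365 days.
Dec 13, 1683 → Dec 13, 1684: 366 days (Feb 29, 1684 is in that span).
Dec 13, 1684 → Dec 13, 1685: 365 days.
Dec 13, 1685 → Jan 13, 1686: 31 days (December has 31).
Jan 13, 1686 → Feb 13, 1686: 31 days (January has 31).
Feb 13, 1686 → Mar 13, 1686: 28 days (February has 28).
Mar 13, 1686 → Apr 13, 1686: 31 days (March has 31).
Apr 13, 1686 → May 13, 1686: 30 days (April has 30).
May 13, 1686 → Jun 13, 1686: 31 days (May has 31).
Jun 13, 1686 → Jul 13, 1686: 30 days (June has 30).
Jul 13, 1686 → Aug 13, 1686: 31 days (July has 31).
Aug 13, 1686 → Sep 13, 1686: 31 days (August has 31).
Sep 13, 1686 → Oct 13, 1686: 30 days (September has 30).
Oct 13, 1686 → Nov 13, 1686: 31 days (October has 31).
Nov 13, 1686 → Dec 13, 1686: 30 days (November has 30).
Dec 13, 1686 → Jan 2, 1687: 20 days.
Total: 6229 days.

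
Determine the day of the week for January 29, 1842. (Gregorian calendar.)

Saturday

Doomsday rule: the anchor day for the 1800s is Friday. For year 42: 42÷12 = 3 r 6, and 6÷4 = 1, so 3+6+1 = 10.
Friday + 10 ≡ Monday — that's 1842's doomsday.
In January the doomsday date is Jan 3 (1842 is not a leap year).
Jan 29 is 26 days after Jan 3; 26 mod 7 = 5, so Monday + 5 = Saturday.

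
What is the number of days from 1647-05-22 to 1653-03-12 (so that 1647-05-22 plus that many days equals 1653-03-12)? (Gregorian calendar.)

2121

May 22, 1647 → May 22, 1648: 366 days (Feb 29, 1648 is in that span).
May 22, 1648 → May 22, 1649: 365 days.
May 22, 1649 → May 22, 1650: 365 days.
May 22, 1650 → May 22, 1651: 365 days.
May 22, 1651 → May 22, 1652: 366 days (Feb 29, 1652 is in that span).
May 22, 1652 → Jun 22, 1652: 31 days (May has 31).
Jun 22, 1652 → Jul 22, 1652: 30 days (June has 30).
Jul 22, 1652 → Aug 22, 1652: 31 days (July has 31).
Aug 22, 1652 → Sep 22, 1652: 31 days (August has 31).
Sep 22, 1652 → Oct 22, 1652: 30 days (September has 30).
Oct 22, 1652 → Nov 22, 1652: 31 days (October has 31).
Nov 22, 1652 → Dec 22, 1652: 30 days (November has 30).
Dec 22, 1652 → Jan 22, 1653: 31 days (December has 31).
Jan 22, 1653 → Feb 22, 1653: 31 days (January has 31).
Feb 22, 1653 → Mar 12, 1653: 18 days.
Total: 2121 days.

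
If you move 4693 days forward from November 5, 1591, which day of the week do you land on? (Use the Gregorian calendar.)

Nov 5, 1591 is a Tuesday.
4693 mod 7 = 3, so 4693 days after a Tuesday is Tuesday + 3 = Friday.

Friday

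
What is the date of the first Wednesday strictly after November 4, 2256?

Nov 4, 2256 is a Tuesday.
From Tuesday to the next Wednesday is 1 day.
Nov 4, 2256 + 1 = Nov 5, 2256.

November 5, 2256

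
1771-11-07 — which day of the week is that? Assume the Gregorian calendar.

Thursday

Doomsday rule: the anchor day for the 1700s is Sunday. For year 71: 71÷12 = 5 r 11, and 11÷4 = 2, so 5+11+2 = 18.
Sunday + 18 ≡ Thursday — that's 1771's doomsday.
In November the doomsday date is Nov 7.
Nov 7 is the doomsday itself: Thursday.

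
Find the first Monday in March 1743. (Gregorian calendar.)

March 1, 1743 is a Friday.
The first Monday is therefore March 4 (3 days later).

March 4, 1743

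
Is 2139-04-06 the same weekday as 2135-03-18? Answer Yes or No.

No

From Mar 18, 2135 to Apr 6, 2139 is 1480 days.
1480 mod 7 = 3, so they are different weekdays.
(Mar 18, 2135 is a Friday; Apr 6, 2139 is a Monday.)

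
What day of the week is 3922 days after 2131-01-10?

Friday

Jan 10, 2131 is a Wednesday.
3922 mod 7 = 2, so 3922 days after a Wednesday is Wednesday + 2 = Friday.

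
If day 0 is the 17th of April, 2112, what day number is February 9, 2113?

Apr 17, 2112 → May 17, 2112: 30 days (April has 30).
May 17, 2112 → Jun 17, 2112: 31 days (May has 31).
Jun 17, 2112 → Jul 17, 2112: 30 days (June has 30).
Jul 17, 2112 → Aug 17, 2112: 31 days (July has 31).
Aug 17, 2112 → Sep 17, 2112: 31 days (August has 31).
Sep 17, 2112 → Oct 17, 2112: 30 days (September has 30).
Oct 17, 2112 → Nov 17, 2112: 31 days (October has 31).
Nov 17, 2112 → Dec 17, 2112: 30 days (November has 30).
Dec 17, 2112 → Jan 17, 2113: 31 days (December has 31).
Jan 17, 2113 → Feb 9, 2113: 23 days.
Total: 298 days.

298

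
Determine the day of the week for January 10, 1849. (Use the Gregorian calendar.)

Wednesday

Doomsday rule: the anchor day for the 1800s is Friday. For year 49: 49÷12 = 4 r 1, and 1÷4 = 0, so 4+1+0 = 5.
Friday + 5 ≡ Wednesday — that's 1849's doomsday.
In January the doomsday date is Jan 3 (1849 is not a leap year).
Jan 10 is 7 days after Jan 3; 7 mod 7 = 0, so Wednesday + 0 = Wednesday.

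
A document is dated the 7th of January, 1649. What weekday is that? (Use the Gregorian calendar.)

Doomsday rule: the anchor day for the 1600s is Tuesday. For year 49: 49÷12 = 4 r 1, and 1÷4 = 0, so 4+1+0 = 5.
Tuesday + 5 ≡ Sunday — that's 1649's doomsday.
In January the doomsday date is Jan 3 (1649 is not a leap year).
Jan 7 is 4 days after Jan 3; 4 mod 7 = 4, so Sunday + 4 = Thursday.

Thursday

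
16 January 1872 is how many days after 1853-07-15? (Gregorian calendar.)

6759

Jul 15, 1853 → Jul 15, 1854: 365 days.
Jul 15, 1854 → Jul 15, 1855: 365 days.
Jul 15, 1855 → Jul 15, 1856: 366 days (Feb 29, 1856 is in that span).
Jul 15, 1856 → Jul 15, 1857: 365 days.
Jul 15, 1857 → Jul 15, 1858: 365 days.
Jul 15, 1858 → Jul 15, 1859: 365 days.
Jul 15, 1859 → Jul 15, 1860: 366 days (Feb 29, 1860 is in that span).
Jul 15, 1860 → Jul 15, 1861: 365 days.
Jul 15, 1861 → Jul 15, 1862: 365 days.
Jul 15, 1862 → Jul 15, 1863: 365 days.
Jul 15, 1863 → Jul 15, 1864: 366 days (Feb 29, 1864 is in that span).
Jul 15, 1864 → Jul 15, 1865: 365 days.
Jul 15, 1865 → Jul 15, 1866: 365 days.
Jul 15, 1866 → Jul 15, 1867: 365 days.
Jul 15, 1867 → Jul 15, 1868: 366 days (Feb 29, 1868 is in that span).
Jul 15, 1868 → Jul 15, 1869: 365 days.
Jul 15, 1869 → Jul 15, 1870: 365 days.
Jul 15, 1870 → Jul 15, 1871: 365 days.
Jul 15, 1871 → Aug 15, 1871: 31 days (July has 31).
Aug 15, 1871 → Sep 15, 1871: 31 days (August has 31).
Sep 15, 1871 → Oct 15, 1871: 30 days (September has 30).
Oct 15, 1871 → Nov 15, 1871: 31 days (October has 31).
Nov 15, 1871 → Dec 15, 1871: 30 days (November has 30).
Dec 15, 1871 → Jan 15, 1872: 31 days (December has 31).
Jan 15, 1872 → Jan 16, 1872: 1 days.
Total: 6759 days.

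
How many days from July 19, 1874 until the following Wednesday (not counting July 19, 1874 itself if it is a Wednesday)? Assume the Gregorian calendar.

3

Jul 19, 1874 is a Sunday.
From Sunday to the next Wednesday is 3 days.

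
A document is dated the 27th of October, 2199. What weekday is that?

Sunday

Doomsday rule: the anchor day for the 2100s is Sunday. For year 99: 99÷12 = 8 r 3, and 3÷4 = 0, so 8+3+0 = 11.
Sunday + 11 ≡ Thursday — that's 2199's doomsday.
In October the doomsday date is Oct 10.
Oct 27 is 17 days after Oct 10; 17 mod 7 = 3, so Thursday + 3 = Sunday.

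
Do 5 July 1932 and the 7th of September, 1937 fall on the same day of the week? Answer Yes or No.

From Jul 5, 1932 to Sep 7, 1937 is 1890 days.
1890 mod 7 = 0, so they are the same weekday.
(Jul 5, 1932 is a Tuesday; Sep 7, 1937 is a Tuesday.)

Yes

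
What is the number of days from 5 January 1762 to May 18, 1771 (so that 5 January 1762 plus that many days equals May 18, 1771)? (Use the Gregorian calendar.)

Jan 5, 1762 → Jan 5, 1763: 365 days.
Jan 5, 1763 → Jan 5, 1764: 365 days.
Jan 5, 1764 → Jan 5, 1765: 366 days (Feb 29, 1764 is in that span).
Jan 5, 1765 → Jan 5, 1766: 365 days.
Jan 5, 1766 → Jan 5, 1767: 365 days.
Jan 5, 1767 → Jan 5, 1768: 365 days.
Jan 5, 1768 → Jan 5, 1769: 366 days (Feb 29, 1768 is in that span).
Jan 5, 1769 → Jan 5, 1770: 365 days.
Jan 5, 1770 → Jan 5, 1771: 365 days.
Jan 5, 1771 → Feb 5, 1771: 31 days (January has 31).
Feb 5, 1771 → Mar 5, 1771: 28 days (February has 28).
Mar 5, 1771 → Apr 5, 1771: 31 days (March has 31).
Apr 5, 1771 → May 5, 1771: 30 days (April has 30).
May 5, 1771 → May 18, 1771: 13 days.
Total: 3420 days.

3420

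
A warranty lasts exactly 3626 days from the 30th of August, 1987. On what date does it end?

August 3, 1997

+366 (one year; includes Feb 29, 1988) → Aug 30, 1988 (3260 left).
+365 (one year) → Aug 30, 1989 (2895 left).
+365 (one year) → Aug 30, 1990 (2530 left).
+365 (one year) → Aug 30, 1991 (2165 left).
+366 (one year; includes Feb 29, 1992) → Aug 30, 1992 (1799 left).
+365 (one year) → Aug 30, 1993 (1434 left).
+365 (one year) → Aug 30, 1994 (1069 left).
+365 (one year) → Aug 30, 1995 (704 left).
+366 (one year; includes Feb 29, 1996) → Aug 30, 1996 (338 left).
Aug has 31 days: +2 → Sep 1, 1996 (336 left).
Sep has 30 days: +30 → Oct 1, 1996 (306 left).
Oct has 31 days: +31 → Nov 1, 1996 (275 left).
Nov has 30 days: +30 → Dec 1, 1996 (245 left).
Dec has 31 days: +31 → Jan 1, 1997 (214 left).
Jan has 31 days: +31 → Feb 1, 1997 (183 left).
Feb has 28 days: +28 → Mar 1, 1997 (155 left).
Mar has 31 days: +31 → Apr 1, 1997 (124 left).
Apr has 30 days: +30 → May 1, 1997 (94 left).
May has 31 days: +31 → Jun 1, 1997 (63 left).
Jun has 30 days: +30 → Jul 1, 1997 (33 left).
Jul has 31 days: +31 → Aug 1, 1997 (2 left).
+2 → Aug 3, 1997.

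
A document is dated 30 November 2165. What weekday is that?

Doomsday rule: the anchor day for the 2100s is Sunday. For year 65: 65÷12 = 5 r 5, and 5÷4 = 1, so 5+5+1 = 11.
Sunday + 11 ≡ Thursday — that's 2165's doomsday.
In November the doomsday date is Nov 7.
Nov 30 is 23 days after Nov 7; 23 mod 7 = 2, so Thursday + 2 = Saturday.

Saturday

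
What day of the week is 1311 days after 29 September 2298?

Sep 29, 2298 is a Thursday.
1311 mod 7 = 2, so 1311 days after a Thursday is Thursday + 2 = Saturday.

Saturday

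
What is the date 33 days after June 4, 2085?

July 7, 2085

Jun has 30 days: +27 → Jul 1, 2085 (6 left).
+6 → Jul 7, 2085.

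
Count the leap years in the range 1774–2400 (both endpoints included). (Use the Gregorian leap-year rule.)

152

Multiples of 4 in [1774,2400]: 157.
Of those, multiples of 100: 7 (not leap unless ÷400).
Multiples of 400: 2.
Leap years = 157 − 7 + 2 = 152.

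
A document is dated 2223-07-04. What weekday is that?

Doomsday rule: the anchor day for the 2200s is Friday. For year 23: 23÷12 = 1 r 11, and 11÷4 = 2, so 1+11+2 = 14.
Friday + 14 ≡ Friday — that's 2223's doomsday.
In July the doomsday date is Jul 11.
Jul 4 is 7 days before Jul 11; 7 mod 7 = 0, so Friday − 0 = Friday.

Friday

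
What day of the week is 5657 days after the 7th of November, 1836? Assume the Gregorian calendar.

First find the weekday of Nov 7, 1836. Doomsday rule: the anchor day for the 1800s is Friday. For year 36: 36÷12 = 3 r 0, and 0÷4 = 0, so 3+0+0 = 3.
Friday + 3 ≡ Monday — that's 1836's doomsday.
In November the doomsday date is Nov 7.
Nov 7 is the doomsday itself: Monday.
5657 mod 7 = 1, so 5657 days after a Monday is Monday + 1 = Tuesday.

Tuesday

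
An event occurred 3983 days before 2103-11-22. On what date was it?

−365 (one year) → Nov 22, 2102 (3618 left).
−365 (one year) → Nov 22, 2101 (3253 left).
−365 (one year) → Nov 22, 2100 (2888 left).
−365 (one year) → Nov 22, 2099 (2523 left).
−365 (one year) → Nov 22, 2098 (2158 left).
−365 (one year) → Nov 22, 2097 (1793 left).
−365 (one year) → Nov 22, 2096 (1428 left).
−366 (one year; includes Feb 29, 2096) → Nov 22, 2095 (1062 left).
−365 (one year) → Nov 22, 2094 (697 left).
−365 (one year) → Nov 22, 2093 (332 left).
−22 → Oct 31, 2093 (end of Oct, 31 days; 310 left).
−31 → Sep 30, 2093 (end of Sep, 30 days; 279 left).
−30 → Aug 31, 2093 (end of Aug, 31 days; 249 left).
−31 → Jul 31, 2093 (end of Jul, 31 days; 218 left).
−31 → Jun 30, 2093 (end of Jun, 30 days; 187 left).
−30 → May 31, 2093 (end of May, 31 days; 157 left).
−31 → Apr 30, 2093 (end of Apr, 30 days; 126 left).
−30 → Mar 31, 2093 (end of Mar, 31 days; 96 left).
−31 → Feb 28, 2093 (end of Feb, 28 days; 65 left).
−28 → Jan 31, 2093 (end of Jan, 31 days; 37 left).
−31 → Dec 31, 2092 (end of Dec, 31 days; 6 left).
−6 → Dec 25, 2092.

December 25, 2092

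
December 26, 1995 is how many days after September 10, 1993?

Sep 10, 1993 → Sep 10, 1994: 365 days.
Sep 10, 1994 → Sep 10, 1995: 365 days.
Sep 10, 1995 → Oct 10, 1995: 30 days (September has 30).
Oct 10, 1995 → Nov 10, 1995: 31 days (October has 31).
Nov 10, 1995 → Dec 10, 1995: 30 days (November has 30).
Dec 10, 1995 → Dec 26, 1995: 16 days.
Total: 837 days.

837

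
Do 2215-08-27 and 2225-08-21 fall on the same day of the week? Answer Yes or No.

Yes

From Aug 27, 2215 to Aug 21, 2225 is 3647 days.
3647 mod 7 = 0, so they are the same weekday.
(Aug 27, 2215 is a Sunday; Aug 21, 2225 is a Sunday.)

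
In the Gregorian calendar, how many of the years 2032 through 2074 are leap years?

Multiples of 4 in [2032,2074]: 11.
Of those, multiples of 100: 0 (not leap unless ÷400).
Multiples of 400: 0.
Leap years = 11 − 0 + 0 = 11.

11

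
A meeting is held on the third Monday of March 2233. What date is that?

March 1, 2233 is a Friday.
The first Monday is therefore March 4 (3 days later).
The third Monday is 4 + 2×7 = March 18.

March 18, 2233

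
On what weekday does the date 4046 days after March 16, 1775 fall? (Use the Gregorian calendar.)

First find the weekday of Mar 16, 1775. Doomsday rule: the anchor day for the 1700s is Sunday. For year 75: 75÷12 = 6 r 3, and 3÷4 = 0, so 6+3+0 = 9.
Sunday + 9 ≡ Tuesday — that's 1775's doomsday.
In March the doomsday date is Mar 14.
Mar 16 is 2 days after Mar 14; 2 mod 7 = 2, so Tuesday + 2 = Thursday.
4046 mod 7 = 0, so 4046 days after a Thursday is Thursday + 0 = Thursday.

Thursday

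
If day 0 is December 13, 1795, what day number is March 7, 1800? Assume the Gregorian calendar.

Dec 13, 1795 → Dec 13, 1796: 366 days (Feb 29, 1796 is in that span).
Dec 13, 1796 → Dec 13, 1797: 365 days.
Dec 13, 1797 → Dec 13, 1798: 365 days.
Dec 13, 1798 → Dec 13, 1799: 365 days.
Dec 13, 1799 → Jan 13, 1800: 31 days (December has 31).
Jan 13, 1800 → Feb 13, 1800: 31 days (January has 31).
Feb 13, 1800 → Mar 7, 1800: 22 days.
Total: 1545 days.

1545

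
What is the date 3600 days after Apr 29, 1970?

March 7, 1980

+365 (one year) → Apr 29, 1971 (3235 left).
+366 (one year; includes Feb 29, 1972) → Apr 29, 1972 (2869 left).
+365 (one year) → Apr 29, 1973 (2504 left).
+365 (one year) → Apr 29, 1974 (2139 left).
+365 (one year) → Apr 29, 1975 (1774 left).
+366 (one year; includes Feb 29, 1976) → Apr 29, 1976 (1408 left).
+365 (one year) → Apr 29, 1977 (1043 left).
+365 (one year) → Apr 29, 1978 (678 left).
+365 (one year) → Apr 29, 1979 (313 left).
Apr has 30 days: +2 → May 1, 1979 (311 left).
May has 31 days: +31 → Jun 1, 1979 (280 left).
Jun has 30 days: +30 → Jul 1, 1979 (250 left).
Jul has 31 days: +31 → Aug 1, 1979 (219 left).
Aug has 31 days: +31 → Sep 1, 1979 (188 left).
Sep has 30 days: +30 → Oct 1, 1979 (158 left).
Oct has 31 days: +31 → Nov 1, 1979 (127 left).
Nov has 30 days: +30 → Dec 1, 1979 (97 left).
Dec has 31 days: +31 → Jan 1, 1980 (66 left).
Jan has 31 days: +31 → Feb 1, 1980 (35 left).
Feb has 29 days: +29 → Mar 1, 1980 (6 left).
+6 → Mar 7, 1980.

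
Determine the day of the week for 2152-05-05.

Doomsday rule: the anchor day for the 2100s is Sunday. For year 52: 52÷12 = 4 r 4, and 4÷4 = 1, so 4+4+1 = 9.
Sunday + 9 ≡ Tuesday — that's 2152's doomsday.
In May the doomsday date is May 9.
May 5 is 4 days before May 9; 4 mod 7 = 4, so Tuesday − 4 = Friday.

Friday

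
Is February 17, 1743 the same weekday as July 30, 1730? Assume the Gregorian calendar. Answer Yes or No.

Yes

From Jul 30, 1730 to Feb 17, 1743 is 4585 days.
4585 mod 7 = 0, so they are the same weekday.
(Jul 30, 1730 is a Sunday; Feb 17, 1743 is a Sunday.)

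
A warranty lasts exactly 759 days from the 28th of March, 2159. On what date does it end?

April 25, 2161

+366 (one year; includes Feb 29, 2160) → Mar 28, 2160 (393 left).
Mar has 31 days: +4 → Apr 1, 2160 (389 left).
Apr has 30 days: +30 → May 1, 2160 (359 left).
May has 31 days: +31 → Jun 1, 2160 (328 left).
Jun has 30 days: +30 → Jul 1, 2160 (298 left).
Jul has 31 days: +31 → Aug 1, 2160 (267 left).
Aug has 31 days: +31 → Sep 1, 2160 (236 left).
Sep has 30 days: +30 → Oct 1, 2160 (206 left).
Oct has 31 days: +31 → Nov 1, 2160 (175 left).
Nov has 30 days: +30 → Dec 1, 2160 (145 left).
Dec has 31 days: +31 → Jan 1, 2161 (114 left).
Jan has 31 days: +31 → Feb 1, 2161 (83 left).
Feb has 28 days: +28 → Mar 1, 2161 (55 left).
Mar has 31 days: +31 → Apr 1, 2161 (24 left).
+24 → Apr 25, 2161.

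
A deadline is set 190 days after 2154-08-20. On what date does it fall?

February 26, 2155

Aug has 31 days: +12 → Sep 1, 2154 (178 left).
Sep has 30 days: +30 → Oct 1, 2154 (148 left).
Oct has 31 days: +31 → Nov 1, 2154 (117 left).
Nov has 30 days: +30 → Dec 1, 2154 (87 left).
Dec has 31 days: +31 → Jan 1, 2155 (56 left).
Jan has 31 days: +31 → Feb 1, 2155 (25 left).
+25 → Feb 26, 2155.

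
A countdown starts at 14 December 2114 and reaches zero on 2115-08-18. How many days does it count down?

247

Dec 14, 2114 → Jan 14, 2115: 31 days (December has 31).
Jan 14, 2115 → Feb 14, 2115: 31 days (January has 31).
Feb 14, 2115 → Mar 14, 2115: 28 days (February has 28).
Mar 14, 2115 → Apr 14, 2115: 31 days (March has 31).
Apr 14, 2115 → May 14, 2115: 30 days (April has 30).
May 14, 2115 → Jun 14, 2115: 31 days (May has 31).
Jun 14, 2115 → Jul 14, 2115: 30 days (June has 30).
Jul 14, 2115 → Aug 14, 2115: 31 days (July has 31).
Aug 14, 2115 → Aug 18, 2115: 4 days.
Total: 247 days.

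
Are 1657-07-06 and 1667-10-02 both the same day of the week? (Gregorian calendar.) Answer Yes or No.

No

From Jul 6, 1657 to Oct 2, 1667 is 3740 days.
3740 mod 7 = 2, so they are different weekdays.
(Jul 6, 1657 is a Friday; Oct 2, 1667 is a Sunday.)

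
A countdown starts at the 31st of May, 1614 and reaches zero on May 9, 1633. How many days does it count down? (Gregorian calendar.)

May 31, 1614 → May 31, 1615: 365 days.
May 31, 1615 → May 31, 1616: 366 days (Feb 29, 1616 is in that span).
May 31, 1616 → May 31, 1617: 365 days.
May 31, 1617 → May 31, 1618: 365 days.
May 31, 1618 → May 31, 1619: 365 days.
May 31, 1619 → May 31, 1620: 366 days (Feb 29, 1620 is in that span).
May 31, 1620 → May 31, 1621: 365 days.
May 31, 1621 → May 31, 1622: 365 days.
May 31, 1622 → May 31, 1623: 365 days.
May 31, 1623 → May 31, 1624: 366 days (Feb 29, 1624 is in that span).
May 31, 1624 → May 31, 1625: 365 days.
May 31, 1625 → May 31, 1626: 365 days.
May 31, 1626 → May 31, 1627: 365 days.
May 31, 1627 → May 31, 1628: 366 days (Feb 29, 1628 is in that span).
May 31, 1628 → May 31, 1629: 365 days.
May 31, 1629 → May 31, 1630: 365 days.
May 31, 1630 → May 31, 1631: 365 days.
May 31, 1631 → May 31, 1632: 366 days (Feb 29, 1632 is in that span).
May 31, 1632 → Jun 30, 1632: 30 days (May has 31).
Jun 30, 1632 → Jul 30, 1632: 30 days (June has 30).
Jul 30, 1632 → Aug 30, 1632: 31 days (July has 31).
Aug 30, 1632 → Sep 30, 1632: 31 days (August has 31).
Sep 30, 1632 → Oct 30, 1632: 30 days (September has 30).
Oct 30, 1632 → Nov 30, 1632: 31 days (October has 31).
Nov 30, 1632 → Dec 30, 1632: 30 days (November has 30).
Dec 30, 1632 → Jan 30, 1633: 31 days (December has 31).
Jan 30, 1633 → Feb 28, 1633: 29 days (January has 31).
Feb 28, 1633 → Mar 28, 1633: 28 days (February has 28).
Mar 28, 1633 → Apr 28, 1633: 31 days (March has 31).
Apr 28, 1633 → May 9, 1633: 11 days.
Total: 6918 days.

6918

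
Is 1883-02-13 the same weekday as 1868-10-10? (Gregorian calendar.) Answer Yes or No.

From Oct 10, 1868 to Feb 13, 1883 is 5239 days.
5239 mod 7 = 3, so they are different weekdays.
(Oct 10, 1868 is a Saturday; Feb 13, 1883 is a Tuesday.)

No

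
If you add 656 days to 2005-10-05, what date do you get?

July 23, 2007

+365 (one year) → Oct 5, 2006 (291 left).
Oct has 31 days: +27 → Nov 1, 2006 (264 left).
Nov has 30 days: +30 → Dec 1, 2006 (234 left).
Dec has 31 days: +31 → Jan 1, 2007 (203 left).
Jan has 31 days: +31 → Feb 1, 2007 (172 left).
Feb has 28 days: +28 → Mar 1, 2007 (144 left).
Mar has 31 days: +31 → Apr 1, 2007 (113 left).
Apr has 30 days: +30 → May 1, 2007 (83 left).
May has 31 days: +31 → Jun 1, 2007 (52 left).
Jun has 30 days: +30 → Jul 1, 2007 (22 left).
+22 → Jul 23, 2007.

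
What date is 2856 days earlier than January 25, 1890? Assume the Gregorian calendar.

April 1, 1882

−365 (one year) → Jan 25, 1889 (2491 left).
−366 (one year; includes Feb 29, 1888) → Jan 25, 1888 (2125 left).
−365 (one year) → Jan 25, 1887 (1760 left).
−365 (one year) → Jan 25, 1886 (1395 left).
−365 (one year) → Jan 25, 1885 (1030 left).
−366 (one year; includes Feb 29, 1884) → Jan 25, 1884 (664 left).
−365 (one year) → Jan 25, 1883 (299 left).
−25 → Dec 31, 1882 (end of Dec, 31 days; 274 left).
−31 → Nov 30, 1882 (end of Nov, 30 days; 243 left).
−30 → Oct 31, 1882 (end of Oct, 31 days; 213 left).
−31 → Sep 30, 1882 (end of Sep, 30 days; 182 left).
−30 → Aug 31, 1882 (end of Aug, 31 days; 152 left).
−31 → Jul 31, 1882 (end of Jul, 31 days; 121 left).
−31 → Jun 30, 1882 (end of Jun, 30 days; 90 left).
−30 → May 31, 1882 (end of May, 31 days; 60 left).
−31 → Apr 30, 1882 (end of Apr, 30 days; 29 left).
−29 → Apr 1, 1882.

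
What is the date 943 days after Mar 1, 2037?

+365 (one year) → Mar 1, 2038 (578 left).
+365 (one year) → Mar 1, 2039 (213 left).
Mar has 31 days: +31 → Apr 1, 2039 (182 left).
Apr has 30 days: +30 → May 1, 2039 (152 left).
May has 31 days: +31 → Jun 1, 2039 (121 left).
Jun has 30 days: +30 → Jul 1, 2039 (91 left).
Jul has 31 days: +31 → Aug 1, 2039 (60 left).
Aug has 31 days: +31 → Sep 1, 2039 (29 left).
+29 → Sep 30, 2039.

September 30, 2039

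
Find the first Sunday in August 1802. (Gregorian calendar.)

August 1, 1802 is a Sunday.
The first Sunday is therefore August 1 (same day).

August 1, 1802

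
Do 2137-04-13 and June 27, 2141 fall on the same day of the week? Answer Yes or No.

From Apr 13, 2137 to Jun 27, 2141 is 1536 days.
1536 mod 7 = 3, so they are different weekdays.
(Apr 13, 2137 is a Saturday; Jun 27, 2141 is a Tuesday.)

No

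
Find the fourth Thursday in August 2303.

August 27, 2303

August 1, 2303 is a Saturday.
The first Thursday is therefore August 6 (5 days later).
The fourth Thursday is 6 + 3×7 = August 27.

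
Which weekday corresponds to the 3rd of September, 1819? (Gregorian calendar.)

Friday

Doomsday rule: the anchor day for the 1800s is Friday. For year 19: 19÷12 = 1 r 7, and 7÷4 = 1, so 1+7+1 = 9.
Friday + 9 ≡ Sunday — that's 1819's doomsday.
In September the doomsday date is Sep 5.
Sep 3 is 2 days before Sep 5; 2 mod 7 = 2, so Sunday − 2 = Friday.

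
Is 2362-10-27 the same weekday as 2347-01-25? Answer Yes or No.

Yes

From Jan 25, 2347 to Oct 27, 2362 is 5754 days.
5754 mod 7 = 0, so they are the same weekday.
(Jan 25, 2347 is a Saturday; Oct 27, 2362 is a Saturday.)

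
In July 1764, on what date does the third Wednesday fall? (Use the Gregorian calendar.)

July 18, 1764

July 1, 1764 is a Sunday.
The first Wednesday is therefore July 4 (3 days later).
The third Wednesday is 4 + 2×7 = July 18.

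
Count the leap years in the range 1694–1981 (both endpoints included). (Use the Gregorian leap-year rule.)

69

Multiples of 4 in [1694,1981]: 72.
Of those, multiples of 100: 3 (not leap unless ÷400).
Multiples of 400: 0.
Leap years = 72 − 3 + 0 = 69.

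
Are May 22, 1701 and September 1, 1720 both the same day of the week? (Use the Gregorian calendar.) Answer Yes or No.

From May 22, 1701 to Sep 1, 1720 is 7042 days.
7042 mod 7 = 0, so they are the same weekday.
(May 22, 1701 is a Sunday; Sep 1, 1720 is a Sunday.)

Yes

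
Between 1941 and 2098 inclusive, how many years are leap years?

39

Multiples of 4 in [1941,2098]: 39.
Of those, multiples of 100: 1 (not leap unless ÷400).
Multiples of 400: 1.
Leap years = 39 − 1 + 1 = 39.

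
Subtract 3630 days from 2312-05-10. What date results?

June 2, 2302

−366 (one year; includes Feb 29, 2312) → May 10, 2311 (3264 left).
−365 (one year) → May 10, 2310 (2899 left).
−365 (one year) → May 10, 2309 (2534 left).
−365 (one year) → May 10, 2308 (2169 left).
−366 (one year; includes Feb 29, 2308) → May 10, 2307 (1803 left).
−365 (one year) → May 10, 2306 (1438 left).
−365 (one year) → May 10, 2305 (1073 left).
−365 (one year) → May 10, 2304 (708 left).
−366 (one year; includes Feb 29, 2304) → May 10, 2303 (342 left).
−10 → Apr 30, 2303 (end of Apr, 30 days; 332 left).
−30 → Mar 31, 2303 (end of Mar, 31 days; 302 left).
−31 → Feb 28, 2303 (end of Feb, 28 days; 271 left).
−28 → Jan 31, 2303 (end of Jan, 31 days; 243 left).
−31 → Dec 31, 2302 (end of Dec, 31 days; 212 left).
−31 → Nov 30, 2302 (end of Nov, 30 days; 181 left).
−30 → Oct 31, 2302 (end of Oct, 31 days; 151 left).
−31 → Sep 30, 2302 (end of Sep, 30 days; 120 left).
−30 → Aug 31, 2302 (end of Aug, 31 days; 90 left).
−31 → Jul 31, 2302 (end of Jul, 31 days; 59 left).
−31 → Jun 30, 2302 (end of Jun, 30 days; 28 left).
−28 → Jun 2, 2302.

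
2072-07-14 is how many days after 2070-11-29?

593

Nov 29, 2070 → Nov 29, 2071: 365 days.
Nov 29, 2071 → Dec 29, 2071: 30 days (November has 30).
Dec 29, 2071 → Jan 29, 2072: 31 days (December has 31).
Jan 29, 2072 → Feb 29, 2072: 31 days (January has 31).
Feb 29, 2072 → Mar 29, 2072: 29 days (February has 29).
Mar 29, 2072 → Apr 29, 2072: 31 days (March has 31).
Apr 29, 2072 → May 29, 2072: 30 days (April has 30).
May 29, 2072 → Jun 29, 2072: 31 days (May has 31).
Jun 29, 2072 → Jul 14, 2072: 15 days.
Total: 593 days.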